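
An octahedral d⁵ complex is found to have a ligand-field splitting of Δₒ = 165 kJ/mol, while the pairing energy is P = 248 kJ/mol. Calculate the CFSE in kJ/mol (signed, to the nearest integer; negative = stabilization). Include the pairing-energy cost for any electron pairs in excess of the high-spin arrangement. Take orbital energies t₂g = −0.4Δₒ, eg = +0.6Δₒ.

0

Since Δₒ = 165 kJ/mol < P = 248 kJ/mol, the complex adopts the high-spin configuration.
That gives t₂g³ eg².
Orbital CFSE = 0.0Δₒ = 0.0 × 165 = 0 kJ/mol.
High-spin has no excess pairs, so no pairing correction applies.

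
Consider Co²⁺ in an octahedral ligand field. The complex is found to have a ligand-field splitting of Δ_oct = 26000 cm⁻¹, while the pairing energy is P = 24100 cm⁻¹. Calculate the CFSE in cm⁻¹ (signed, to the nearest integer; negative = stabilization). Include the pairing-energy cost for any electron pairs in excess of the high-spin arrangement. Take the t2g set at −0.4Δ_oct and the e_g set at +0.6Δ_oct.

-22700

Co²⁺: group 9, so d-count = 9 − 2 = 7.
Δ_oct > P, so pairing is preferred: the ground state is low-spin.
That gives t2g^6 e_g^1.
Orbital CFSE = -1.8Δ_oct = -1.8 × 26000 = -46800 cm⁻¹.
Excess pairs vs high-spin: 3 − 2 = 1; pairing cost = +24100 cm⁻¹.
Net CFSE = -46800 + 24100 = -22700 cm⁻¹.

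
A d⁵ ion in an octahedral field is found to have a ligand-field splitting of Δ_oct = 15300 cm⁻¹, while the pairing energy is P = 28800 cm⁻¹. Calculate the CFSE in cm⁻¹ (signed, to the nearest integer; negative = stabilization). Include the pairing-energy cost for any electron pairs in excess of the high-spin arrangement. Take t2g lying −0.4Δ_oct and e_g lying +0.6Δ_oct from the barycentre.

0

With Δ_oct < P the complex is high-spin.
Configuration: t2g^3 e_g^2.
Orbital CFSE = 0.0Δ_oct = 0.0 × 15300 = 0 cm⁻¹.
High-spin has no excess pairs, so no pairing correction applies.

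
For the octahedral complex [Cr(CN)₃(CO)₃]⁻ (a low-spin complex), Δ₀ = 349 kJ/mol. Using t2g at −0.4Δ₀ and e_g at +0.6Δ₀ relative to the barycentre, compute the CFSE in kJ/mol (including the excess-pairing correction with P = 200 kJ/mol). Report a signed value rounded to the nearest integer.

Ligand charges: 3×(-1) from CN⁻ and 3×(+0) from CO sum to -3; with overall charge -1, Cr is +2.
Group 6 minus oxidation state +2 gives a d⁴ configuration for Cr²⁺.
The d⁴ electrons fill as t2g^4 e_g^0.
The orbital stabilization is -1.6Δ₀ = -1.6 × 349 = -558 kJ/mol.
High-spin d⁴ would be t2g^3 e_g^1 with 0 pairs; low-spin has 1, so 1 excess pair costs +1P = +200 kJ/mol.
Net CFSE = -558 + 200 = -358 kJ/mol.

-358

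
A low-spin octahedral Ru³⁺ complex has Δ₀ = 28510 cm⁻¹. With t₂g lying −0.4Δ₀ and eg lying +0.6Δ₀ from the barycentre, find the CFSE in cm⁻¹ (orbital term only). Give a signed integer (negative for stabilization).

-57020

Ru³⁺: group 8, so d-count = 8 − 3 = 5.
Configuration: t₂g⁵ eg⁰.
Orbital CFSE = 5(-0.4) + 0(0.6) = -2.0Δ₀ = -2.0 × 28510 = -57020 cm⁻¹.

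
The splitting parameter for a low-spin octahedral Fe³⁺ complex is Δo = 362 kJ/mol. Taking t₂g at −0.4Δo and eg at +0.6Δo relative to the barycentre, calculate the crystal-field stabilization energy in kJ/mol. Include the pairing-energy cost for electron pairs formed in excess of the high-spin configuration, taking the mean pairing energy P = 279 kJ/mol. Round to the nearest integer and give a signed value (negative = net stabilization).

-166

Group 8 minus oxidation state +3 gives a d⁵ configuration for Fe³⁺.
The d⁵ electrons fill as t₂g⁵ eg⁰.
CFSE(orbital) = 5×(-0.4Δo) + 0×(0.6Δo) = -2.0Δo; with Δo = 362 kJ/mol that is -724 kJ/mol.
High-spin d⁵ would be t₂g³ eg² with 0 pairs; low-spin has 2, so 2 excess pairs cost +2P = +558 kJ/mol.
Combining: -724 + 558 = -166 kJ/mol.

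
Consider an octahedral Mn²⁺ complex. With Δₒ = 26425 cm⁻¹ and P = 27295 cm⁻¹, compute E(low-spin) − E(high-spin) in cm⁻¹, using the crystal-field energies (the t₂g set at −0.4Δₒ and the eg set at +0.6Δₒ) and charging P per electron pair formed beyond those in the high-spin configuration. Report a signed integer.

Group 7 minus oxidation state +2 gives a d⁵ configuration for Mn²⁺.
High-spin: t₂g³ eg², CFSE = 0.0Δₒ = 0 cm⁻¹.
Low-spin: t₂g⁵ eg⁰, orbital CFSE = -2.0Δₒ = -52850 cm⁻¹; plus 2 excess pairs × P = +54590 cm⁻¹; total 1740 cm⁻¹.
E(LS) − E(HS) = 1740 − (0) = 1740 cm⁻¹.

1740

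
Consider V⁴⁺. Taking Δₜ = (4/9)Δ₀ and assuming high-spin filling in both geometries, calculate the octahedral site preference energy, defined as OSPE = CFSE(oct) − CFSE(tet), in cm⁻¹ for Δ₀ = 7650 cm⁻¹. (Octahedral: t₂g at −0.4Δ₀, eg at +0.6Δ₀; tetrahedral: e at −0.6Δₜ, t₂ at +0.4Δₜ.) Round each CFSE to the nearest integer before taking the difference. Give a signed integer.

V sits in group 5; removing 4 electrons leaves V⁴⁺ with 5 − 4 = 1 d electrons.
Octahedral (high-spin): t2g^1 e_g^0, CFSE = 1(−0.4) + 0(+0.6) = -0.4Δ₀ = -0.4 × 7650 = -3060 cm⁻¹.
Tetrahedral: e^1 t2^0, CFSE = 1(−0.6) + 0(+0.4) = -0.6Δₜ = -0.6 × (4/9) × 7650 = -2040 cm⁻¹.
OSPE = CFSE(oct) − CFSE(tet) = -3060 − (-2040) = -1020 cm⁻¹.

-1020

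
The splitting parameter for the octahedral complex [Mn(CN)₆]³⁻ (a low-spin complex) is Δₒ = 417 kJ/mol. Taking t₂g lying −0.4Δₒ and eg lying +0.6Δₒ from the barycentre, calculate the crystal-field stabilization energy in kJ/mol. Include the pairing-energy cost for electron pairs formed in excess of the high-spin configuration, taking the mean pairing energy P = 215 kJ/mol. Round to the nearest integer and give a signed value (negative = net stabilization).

-452

Each CN⁻ contributes -1; 6 × (-1) = -6. With overall charge -3, Mn is in the +3 oxidation state.
Mn is in group 7, so Mn³⁺ is d⁴ (7 − 3 = 4).
Configuration: t₂g⁴ eg⁰.
CFSE(orbital) = 4×(-0.4Δₒ) + 0×(0.6Δₒ) = -1.6Δₒ; with Δₒ = 417 kJ/mol that is -667 kJ/mol.
Pairing penalty: 1 pair vs 0 in the high-spin reference → 1 extra × P = 215 kJ/mol.
Overall CFSE = -667 + 215 = -452 kJ/mol.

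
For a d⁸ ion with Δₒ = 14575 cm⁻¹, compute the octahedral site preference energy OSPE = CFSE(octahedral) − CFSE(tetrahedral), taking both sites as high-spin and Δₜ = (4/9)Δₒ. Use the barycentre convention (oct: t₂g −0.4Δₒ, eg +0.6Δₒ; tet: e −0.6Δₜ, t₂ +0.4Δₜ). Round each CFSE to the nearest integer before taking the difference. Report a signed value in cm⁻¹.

Octahedral (high-spin): t₂g⁶ eg², CFSE = 6(−0.4) + 2(+0.6) = -1.2Δₒ = -1.2 × 14575 = -17490 cm⁻¹.
Tetrahedral: e⁴ t₂⁴, CFSE = 4(−0.6) + 4(+0.4) = -0.8Δₜ = -0.8 × (4/9) × 14575 = -5182 cm⁻¹.
Subtracting, OSPE = -17490 − (-5182) = -12308 cm⁻¹.

-12308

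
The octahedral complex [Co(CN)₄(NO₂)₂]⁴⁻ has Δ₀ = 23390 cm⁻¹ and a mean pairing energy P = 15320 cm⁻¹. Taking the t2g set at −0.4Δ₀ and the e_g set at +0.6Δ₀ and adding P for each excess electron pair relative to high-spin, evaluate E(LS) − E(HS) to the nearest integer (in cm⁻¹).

-8070

Ligand charges: 4×(-1) from CN⁻ and 2×(-1) from NO₂⁻ sum to -6; with overall charge -4, Co is +2.
Co²⁺: group 9, so d-count = 9 − 2 = 7.
High-spin: t2g^5 e_g^2, CFSE = -0.8Δ₀ = -18712 cm⁻¹.
Low-spin: t2g^6 e_g^1, orbital CFSE = -1.8Δ₀ = -42102 cm⁻¹; plus 1 excess pair × P = +15320 cm⁻¹; total -26782 cm⁻¹.
E(LS) − E(HS) = -26782 − (-18712) = -8070 cm⁻¹.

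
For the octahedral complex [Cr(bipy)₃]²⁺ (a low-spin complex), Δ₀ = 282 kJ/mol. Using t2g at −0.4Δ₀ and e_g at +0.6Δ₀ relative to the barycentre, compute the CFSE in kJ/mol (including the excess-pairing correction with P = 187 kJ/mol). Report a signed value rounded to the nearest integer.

-264

bipy is neutral, so the +2 overall charge sits on Cr: oxidation state +2.
Cr sits in group 6; removing 2 electrons leaves Cr²⁺ with 6 − 2 = 4 d electrons.
Electron filling gives t2g^4 e_g^0.
Orbital CFSE = 4(-0.4) + 0(0.6) = -1.6Δ₀ = -1.6 × 282 = -451 kJ/mol.
High-spin d⁴ would be t2g^3 e_g^1 with 0 pairs; low-spin has 1, so 1 excess pair costs +1P = +187 kJ/mol.
Combining: -451 + 187 = -264 kJ/mol.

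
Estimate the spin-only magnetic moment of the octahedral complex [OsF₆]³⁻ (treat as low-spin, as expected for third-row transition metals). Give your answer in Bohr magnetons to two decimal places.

1.73 Bohr magnetons

Each F⁻ contributes -1; 6 × (-1) = -6. With overall charge -3, Os is in the +3 oxidation state.
Group 8 minus oxidation state +3 gives a d⁵ configuration for Os³⁺.
Configuration: t₂g⁵ eg⁰ → 1 unpaired electron.
μ(spin-only) = √[1(1+2)] = √3 ≈ 1.73 Bohr magnetons.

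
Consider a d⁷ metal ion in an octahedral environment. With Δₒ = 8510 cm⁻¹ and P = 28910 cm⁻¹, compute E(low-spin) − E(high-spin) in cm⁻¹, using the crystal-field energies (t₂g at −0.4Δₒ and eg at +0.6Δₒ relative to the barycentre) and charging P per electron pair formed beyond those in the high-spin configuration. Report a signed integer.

High-spin: t₂g⁵ eg², CFSE = -0.8Δₒ = -6808 cm⁻¹.
Low-spin t₂g⁶ eg¹ gives -1.8Δₒ = -15318 cm⁻¹, but forming 1 extra pair costs 1P = 28910 cm⁻¹, so E(LS) = -15318 + 28910 = 13592 cm⁻¹.
E(LS) − E(HS) = 13592 − (-6808) = 20400 cm⁻¹.

20400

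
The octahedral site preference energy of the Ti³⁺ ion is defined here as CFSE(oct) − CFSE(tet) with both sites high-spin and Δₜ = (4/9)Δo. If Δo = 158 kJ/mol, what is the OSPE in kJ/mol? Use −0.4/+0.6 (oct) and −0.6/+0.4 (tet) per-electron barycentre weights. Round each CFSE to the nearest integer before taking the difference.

-21

Ti sits in group 4; removing 3 electrons leaves Ti³⁺ with 4 − 3 = 1 d electrons.
In an octahedral site d¹ (HS) is t2g^1 e_g^0, giving CFSE(oct) = -0.4Δo = -63 kJ/mol.
Tetrahedral: e^1 t2^0, CFSE = 1(−0.6) + 0(+0.4) = -0.6Δₜ = -0.6 × (4/9) × 158 = -42 kJ/mol.
OSPE = CFSE(oct) − CFSE(tet) = -63 − (-42) = -21 kJ/mol.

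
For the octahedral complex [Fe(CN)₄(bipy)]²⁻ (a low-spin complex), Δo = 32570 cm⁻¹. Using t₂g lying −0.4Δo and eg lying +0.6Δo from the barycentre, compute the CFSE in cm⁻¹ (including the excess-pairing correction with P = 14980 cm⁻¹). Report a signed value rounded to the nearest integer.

Ligand charges: 4×(-1) from CN⁻ and 1×(+0) from bipy sum to -4; with overall charge -2, Fe is +2.
Fe is in group 8, so Fe²⁺ is d⁶ (8 − 2 = 6).
Configuration: t₂g⁶ eg⁰.
The orbital stabilization is -2.4Δo = -2.4 × 32570 = -78168 cm⁻¹.
Relative to high-spin t₂g⁴ eg² (1 paired), the low-spin configuration has 2 additional pairs, contributing +2 × 14980 = +29960 cm⁻¹.
Overall CFSE = -78168 + 29960 = -48208 cm⁻¹.

-48208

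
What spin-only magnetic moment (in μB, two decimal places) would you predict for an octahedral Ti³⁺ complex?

1.73 μB

Ti³⁺: group 4, so d-count = 4 − 3 = 1.
Configuration: t2g^1 e_g^0 → 1 unpaired electron.
μ(spin-only) = √[1(1+2)] = √3 ≈ 1.73 μB.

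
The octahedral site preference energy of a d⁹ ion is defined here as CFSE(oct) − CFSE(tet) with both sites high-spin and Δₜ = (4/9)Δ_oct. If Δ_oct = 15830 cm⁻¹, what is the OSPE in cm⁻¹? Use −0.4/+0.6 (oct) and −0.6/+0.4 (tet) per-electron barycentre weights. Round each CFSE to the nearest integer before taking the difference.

-6684

Octahedral high-spin t₂g⁶ eg³: CFSE = -0.6 × 15830 = -9498 cm⁻¹.
Tetrahedral e⁴ t₂⁵ gives -0.4Δₜ = -0.4 × (4/9) × 15830 = -2814 cm⁻¹.
Subtracting, OSPE = -9498 − (-2814) = -6684 cm⁻¹.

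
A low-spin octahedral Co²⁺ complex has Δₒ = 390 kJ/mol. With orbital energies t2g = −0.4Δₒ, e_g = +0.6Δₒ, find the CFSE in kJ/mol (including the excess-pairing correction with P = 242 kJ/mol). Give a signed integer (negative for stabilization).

-460

Co²⁺: group 9, so d-count = 9 − 2 = 7.
The d⁷ electrons fill as t2g^6 e_g^1.
Orbital CFSE = 6(-0.4) + 1(0.6) = -1.8Δₒ = -1.8 × 390 = -702 kJ/mol.
Relative to high-spin t2g^5 e_g^2 (2 paired), the low-spin configuration has 1 additional pair, contributing +1 × 242 = +242 kJ/mol.
Overall CFSE = -702 + 242 = -460 kJ/mol.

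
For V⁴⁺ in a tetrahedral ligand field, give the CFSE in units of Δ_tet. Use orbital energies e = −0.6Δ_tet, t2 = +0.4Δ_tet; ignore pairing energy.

-0.6 Δ_tet

Group 5 minus oxidation state +4 gives a d¹ configuration for V⁴⁺.
With tetrahedral geometry the complex is necessarily high-spin.
Configuration: e^1 t2^0.
CFSE = 1(-0.6Δ_tet) + 0(0.4Δ_tet) = -0.6Δ_tet + 0.0Δ_tet = -0.6Δ_tet.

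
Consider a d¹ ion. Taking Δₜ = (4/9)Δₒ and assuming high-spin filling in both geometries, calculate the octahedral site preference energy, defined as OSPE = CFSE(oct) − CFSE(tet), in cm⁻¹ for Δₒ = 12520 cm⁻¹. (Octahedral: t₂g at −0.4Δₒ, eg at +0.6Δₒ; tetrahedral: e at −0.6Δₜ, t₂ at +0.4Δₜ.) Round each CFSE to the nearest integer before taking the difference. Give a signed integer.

-1669

In an octahedral site d¹ (HS) is t₂g¹ eg⁰, giving CFSE(oct) = -0.4Δₒ = -5008 cm⁻¹.
In a tetrahedral site the filling is e¹ t₂⁰: CFSE(tet) = -0.6Δₜ = -0.6 × (4/9)(12520) = -3339 cm⁻¹.
OSPE = -5008 − (-3339) = -1669 cm⁻¹.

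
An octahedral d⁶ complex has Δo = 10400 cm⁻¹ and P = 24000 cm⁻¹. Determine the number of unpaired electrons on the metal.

With Δo < P the complex is high-spin.
Filling d⁶ accordingly: t₂g⁴ eg².
Unpaired electrons: 4.

4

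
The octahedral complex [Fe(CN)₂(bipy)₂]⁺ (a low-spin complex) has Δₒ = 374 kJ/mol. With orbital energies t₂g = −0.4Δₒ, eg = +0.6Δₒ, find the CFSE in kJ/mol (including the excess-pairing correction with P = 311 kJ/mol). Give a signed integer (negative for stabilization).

Ligand charges: 2×(-1) from CN⁻ and 2×(+0) from bipy sum to -2; with overall charge +1, Fe is +3.
Fe is in group 8, so Fe³⁺ is d⁵ (8 − 3 = 5).
The d⁵ electrons fill as t₂g⁵ eg⁰.
Orbital CFSE = 5(-0.4) + 0(0.6) = -2.0Δₒ = -2.0 × 374 = -748 kJ/mol.
High-spin d⁵ would be t₂g³ eg² with 0 pairs; low-spin has 2, so 2 excess pairs cost +2P = +622 kJ/mol.
Net CFSE = -748 + 622 = -126 kJ/mol.

-126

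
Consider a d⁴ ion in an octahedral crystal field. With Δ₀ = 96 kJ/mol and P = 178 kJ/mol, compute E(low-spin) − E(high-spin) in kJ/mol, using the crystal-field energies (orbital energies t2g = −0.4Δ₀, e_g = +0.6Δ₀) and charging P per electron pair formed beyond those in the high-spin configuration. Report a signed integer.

High-spin d⁴ fills as t2g^3 e_g^1 with CFSE 3(−0.4) + 1(+0.6) = -0.6Δ₀ = -58 kJ/mol.
For low-spin the configuration is t2g^4 e_g^0: orbital energy -1.6 × 96 = -154 kJ/mol, and 1 additional pair relative to high-spin adds 178 kJ/mol, giving 24 kJ/mol.
Thus E(LS) − E(HS) = 82 kJ/mol.

82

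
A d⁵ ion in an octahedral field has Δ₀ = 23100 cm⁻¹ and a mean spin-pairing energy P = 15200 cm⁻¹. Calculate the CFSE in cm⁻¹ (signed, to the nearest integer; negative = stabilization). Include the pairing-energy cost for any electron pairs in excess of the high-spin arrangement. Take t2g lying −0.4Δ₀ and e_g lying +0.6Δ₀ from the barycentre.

Here Δ₀ > P (23100 > 15200), so the low-spin state is favoured.
That gives t2g^5 e_g^0.
Orbital CFSE = -2.0Δ₀ = -2.0 × 23100 = -46200 cm⁻¹.
Excess pairs vs high-spin: 2 − 0 = 2; pairing cost = +30400 cm⁻¹.
Net CFSE = -46200 + 30400 = -15800 cm⁻¹.

-15800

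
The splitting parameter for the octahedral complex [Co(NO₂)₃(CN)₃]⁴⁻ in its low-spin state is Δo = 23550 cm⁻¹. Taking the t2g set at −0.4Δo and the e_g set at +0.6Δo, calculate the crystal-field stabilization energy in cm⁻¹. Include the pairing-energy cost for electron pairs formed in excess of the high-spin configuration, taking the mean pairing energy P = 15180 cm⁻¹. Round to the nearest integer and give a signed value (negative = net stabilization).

Ligand charges: 3×(-1) from NO₂⁻ and 3×(-1) from CN⁻ sum to -6; with overall charge -4, Co is +2.
Co is in group 9, so Co²⁺ is d⁷ (9 − 2 = 7).
The d⁷ electrons fill as t2g^6 e_g^1.
CFSE(orbital) = 6×(-0.4Δo) + 1×(0.6Δo) = -1.8Δo; with Δo = 23550 cm⁻¹ that is -42390 cm⁻¹.
Pairing penalty: 3 pairs vs 2 in the high-spin reference → 1 extra × P = 15180 cm⁻¹.
Combining: -42390 + 15180 = -27210 cm⁻¹.

-27210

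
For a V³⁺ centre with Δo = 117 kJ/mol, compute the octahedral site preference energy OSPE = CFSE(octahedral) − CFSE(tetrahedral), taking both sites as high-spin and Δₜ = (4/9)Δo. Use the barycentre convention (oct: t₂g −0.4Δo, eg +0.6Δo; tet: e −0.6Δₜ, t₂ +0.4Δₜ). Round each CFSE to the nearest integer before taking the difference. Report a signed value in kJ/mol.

-32

V sits in group 5; removing 3 electrons leaves V³⁺ with 5 − 3 = 2 d electrons.
Octahedral high-spin t₂g² eg⁰: CFSE = -0.8 × 117 = -94 kJ/mol.
Tetrahedral e² t₂⁰ gives -1.2Δₜ = -1.2 × (4/9) × 117 = -62 kJ/mol.
OSPE = -94 − (-62) = -32 kJ/mol.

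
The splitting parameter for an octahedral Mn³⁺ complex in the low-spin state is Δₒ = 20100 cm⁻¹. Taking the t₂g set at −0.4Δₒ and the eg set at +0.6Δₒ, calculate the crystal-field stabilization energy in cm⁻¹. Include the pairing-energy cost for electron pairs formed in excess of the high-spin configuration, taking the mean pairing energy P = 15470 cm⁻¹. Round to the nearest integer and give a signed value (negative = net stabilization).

-16690

Mn is in group 7, so Mn³⁺ is d⁴ (7 − 3 = 4).
Electron filling gives t₂g⁴ eg⁰.
Orbital CFSE = 4(-0.4) + 0(0.6) = -1.6Δₒ = -1.6 × 20100 = -32160 cm⁻¹.
Relative to high-spin t₂g³ eg¹ (0 paired), the low-spin configuration has 1 additional pair, contributing +1 × 15470 = +15470 cm⁻¹.
Overall CFSE = -32160 + 15470 = -16690 cm⁻¹.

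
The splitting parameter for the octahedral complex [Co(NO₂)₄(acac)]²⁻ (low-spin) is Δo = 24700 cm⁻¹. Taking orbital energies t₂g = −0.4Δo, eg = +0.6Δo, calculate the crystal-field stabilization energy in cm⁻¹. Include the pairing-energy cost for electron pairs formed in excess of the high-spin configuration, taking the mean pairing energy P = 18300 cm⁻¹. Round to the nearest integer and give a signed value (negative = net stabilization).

Ligand charges: 4×(-1) from NO₂⁻ and 1×(-1) from acac⁻ sum to -5; with overall charge -2, Co is +3.
Group 9 minus oxidation state +3 gives a d⁶ configuration for Co³⁺.
Electron filling gives t₂g⁶ eg⁰.
The orbital stabilization is -2.4Δo = -2.4 × 24700 = -59280 cm⁻¹.
High-spin d⁶ would be t₂g⁴ eg² with 1 pair; low-spin has 3, so 2 excess pairs cost +2P = +36600 cm⁻¹.
Combining: -59280 + 36600 = -22680 cm⁻¹.

-22680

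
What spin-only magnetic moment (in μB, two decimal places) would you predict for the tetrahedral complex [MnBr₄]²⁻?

5.92 μB

Each Br⁻ contributes -1; 4 × (-1) = -4. With overall charge -2, Mn is in the +2 oxidation state.
Group 7 minus oxidation state +2 gives a d⁵ configuration for Mn²⁺.
With tetrahedral geometry the complex is necessarily high-spin.
Configuration: e^2 t2^3 → 5 unpaired electrons.
μ(spin-only) = √[5(5+2)] = √35 ≈ 5.92 μB.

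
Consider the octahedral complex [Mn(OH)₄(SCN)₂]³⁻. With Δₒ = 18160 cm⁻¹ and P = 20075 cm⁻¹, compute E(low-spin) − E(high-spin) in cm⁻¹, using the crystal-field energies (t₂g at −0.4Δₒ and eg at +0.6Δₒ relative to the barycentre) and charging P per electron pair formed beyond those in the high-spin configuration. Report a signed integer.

1915

Ligand charges: 4×(-1) from OH⁻ and 2×(-1) from SCN⁻ sum to -6; with overall charge -3, Mn is +3.
Group 7 minus oxidation state +3 gives a d⁴ configuration for Mn³⁺.
In the high-spin limit (t₂g³ eg¹) the orbital term is -0.6Δₒ = -10896 cm⁻¹, with no excess pairing.
Low-spin t₂g⁴ eg⁰ gives -1.6Δₒ = -29056 cm⁻¹, but forming 1 extra pair costs 1P = 20075 cm⁻¹, so E(LS) = -29056 + 20075 = -8981 cm⁻¹.
E(LS) − E(HS) = -8981 − (-10896) = 1915 cm⁻¹.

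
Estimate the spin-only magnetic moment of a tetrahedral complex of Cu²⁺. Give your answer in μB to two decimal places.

Group 11 minus oxidation state +2 gives a d⁹ configuration for Cu²⁺.
Tetrahedral splitting is small, so the complex is high-spin.
Configuration: e⁴ t₂⁵ → 1 unpaired electron.
μ(spin-only) = √[1(1+2)] = √3 ≈ 1.73 μB.

1.73 μB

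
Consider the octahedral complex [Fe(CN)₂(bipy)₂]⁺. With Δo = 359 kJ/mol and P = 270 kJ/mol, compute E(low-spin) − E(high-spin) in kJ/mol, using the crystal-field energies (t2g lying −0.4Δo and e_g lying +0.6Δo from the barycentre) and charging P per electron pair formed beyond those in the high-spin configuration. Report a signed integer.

Ligand charges: 2×(-1) from CN⁻ and 2×(+0) from bipy sum to -2; with overall charge +1, Fe is +3.
Group 8 minus oxidation state +3 gives a d⁵ configuration for Fe³⁺.
High-spin d⁵ fills as t2g^3 e_g^2 with CFSE 3(−0.4) + 2(+0.6) = 0.0Δo = 0 kJ/mol.
Low-spin t2g^5 e_g^0 gives -2.0Δo = -718 kJ/mol, but forming 2 extra pairs costs 2P = 540 kJ/mol, so E(LS) = -718 + 540 = -178 kJ/mol.
E(LS) − E(HS) = -178 − (0) = -178 kJ/mol.

-178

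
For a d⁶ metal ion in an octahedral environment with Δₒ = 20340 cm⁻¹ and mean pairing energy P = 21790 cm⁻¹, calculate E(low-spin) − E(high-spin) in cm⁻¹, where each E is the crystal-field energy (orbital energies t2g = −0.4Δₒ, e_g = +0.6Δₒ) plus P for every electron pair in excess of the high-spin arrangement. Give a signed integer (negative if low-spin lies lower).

2900

In the high-spin limit (t2g^4 e_g^2) the orbital term is -0.4Δₒ = -8136 cm⁻¹, with no excess pairing.
Low-spin: t2g^6 e_g^0, orbital CFSE = -2.4Δₒ = -48816 cm⁻¹; plus 2 excess pairs × P = +43580 cm⁻¹; total -5236 cm⁻¹.
E(LS) − E(HS) = -5236 − (-8136) = 2900 cm⁻¹.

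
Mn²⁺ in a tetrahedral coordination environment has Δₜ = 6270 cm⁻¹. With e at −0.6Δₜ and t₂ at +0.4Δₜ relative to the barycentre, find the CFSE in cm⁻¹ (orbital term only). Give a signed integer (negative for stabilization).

Mn is in group 7, so Mn²⁺ is d⁵ (7 − 2 = 5).
Tetrahedral fields are weak (Δₜ ≈ 4/9 Δₒ), so electrons fill high-spin.
Electron filling gives e² t₂³.
CFSE(orbital) = 2×(-0.6Δₜ) + 3×(0.4Δₜ) = 0.0Δₜ; with Δₜ = 6270 cm⁻¹ that is 0 cm⁻¹.

0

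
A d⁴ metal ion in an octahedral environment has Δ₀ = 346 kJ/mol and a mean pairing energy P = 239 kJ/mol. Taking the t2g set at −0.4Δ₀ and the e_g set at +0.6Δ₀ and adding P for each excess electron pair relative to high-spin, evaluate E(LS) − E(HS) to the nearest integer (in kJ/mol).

In the high-spin limit (t2g^3 e_g^1) the orbital term is -0.6Δ₀ = -208 kJ/mol, with no excess pairing.
Low-spin: t2g^4 e_g^0, orbital CFSE = -1.6Δ₀ = -554 kJ/mol; plus 1 excess pair × P = +239 kJ/mol; total -315 kJ/mol.
Thus E(LS) − E(HS) = -107 kJ/mol.

-107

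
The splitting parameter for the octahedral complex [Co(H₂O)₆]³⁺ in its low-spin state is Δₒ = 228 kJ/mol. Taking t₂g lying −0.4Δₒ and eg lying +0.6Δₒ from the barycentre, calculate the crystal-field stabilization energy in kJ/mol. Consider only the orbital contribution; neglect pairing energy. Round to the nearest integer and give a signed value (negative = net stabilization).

H₂O is neutral, so the +3 overall charge sits on Co: oxidation state +3.
Co is in group 9, so Co³⁺ is d⁶ (9 − 3 = 6).
The d⁶ electrons fill as t₂g⁶ eg⁰.
Orbital CFSE = 6(-0.4) + 0(0.6) = -2.4Δₒ = -2.4 × 228 = -547 kJ/mol.

-547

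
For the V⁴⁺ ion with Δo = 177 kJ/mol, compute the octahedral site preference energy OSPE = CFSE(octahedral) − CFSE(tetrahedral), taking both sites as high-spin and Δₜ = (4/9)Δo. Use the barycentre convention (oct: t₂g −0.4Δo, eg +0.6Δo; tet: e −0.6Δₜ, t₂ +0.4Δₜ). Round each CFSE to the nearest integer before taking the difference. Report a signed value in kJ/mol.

Group 5 minus oxidation state +4 gives a d¹ configuration for V⁴⁺.
Octahedral high-spin t₂g¹ eg⁰: CFSE = -0.4 × 177 = -71 kJ/mol.
In a tetrahedral site the filling is e¹ t₂⁰: CFSE(tet) = -0.6Δₜ = -0.6 × (4/9)(177) = -47 kJ/mol.
OSPE = CFSE(oct) − CFSE(tet) = -71 − (-47) = -24 kJ/mol.

-24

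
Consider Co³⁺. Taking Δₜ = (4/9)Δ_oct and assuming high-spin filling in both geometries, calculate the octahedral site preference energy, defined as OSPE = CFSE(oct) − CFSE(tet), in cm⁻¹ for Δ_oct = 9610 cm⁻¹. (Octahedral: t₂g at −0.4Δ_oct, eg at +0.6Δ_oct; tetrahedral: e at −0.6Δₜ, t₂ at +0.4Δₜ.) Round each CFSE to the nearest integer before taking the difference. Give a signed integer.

-1281

Co sits in group 9; removing 3 electrons leaves Co³⁺ with 9 − 3 = 6 d electrons.
Octahedral (high-spin): t₂g⁴ eg², CFSE = 4(−0.4) + 2(+0.6) = -0.4Δ_oct = -0.4 × 9610 = -3844 cm⁻¹.
Tetrahedral: e³ t₂³, CFSE = 3(−0.6) + 3(+0.4) = -0.6Δₜ = -0.6 × (4/9) × 9610 = -2563 cm⁻¹.
Subtracting, OSPE = -3844 − (-2563) = -1281 cm⁻¹.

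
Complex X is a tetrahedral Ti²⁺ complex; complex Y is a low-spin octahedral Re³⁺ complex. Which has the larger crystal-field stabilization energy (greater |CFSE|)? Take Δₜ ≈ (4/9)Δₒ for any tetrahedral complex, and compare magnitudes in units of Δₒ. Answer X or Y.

Y

X: Group 4 minus oxidation state +2 gives a d² configuration for Ti²⁺; With tetrahedral geometry the complex is necessarily high-spin; e^2 t2^0, CFSE = -1.2Δₜ ≈ -0.53Δₒ.
Y: Re sits in group 7; removing 3 electrons leaves Re³⁺ with 7 − 3 = 4 d electrons; t2g^4 e_g^0, CFSE = -1.6Δₒ.
So Y has the larger |CFSE|.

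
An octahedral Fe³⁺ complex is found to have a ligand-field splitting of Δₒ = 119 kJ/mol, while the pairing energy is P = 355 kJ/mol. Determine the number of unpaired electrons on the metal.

5

Fe³⁺: group 8, so d-count = 8 − 3 = 5.
With Δₒ < P the complex is high-spin.
Filling d⁵ accordingly: t₂g³ eg².
Unpaired electrons: 5.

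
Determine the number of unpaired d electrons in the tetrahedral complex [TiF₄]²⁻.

Each F⁻ contributes -1; 4 × (-1) = -4. With overall charge -2, Ti is in the +2 oxidation state.
Ti is in group 4, so Ti²⁺ is d² (4 − 2 = 2).
Tetrahedral splitting is small, so the complex is high-spin.
Configuration: e^2 t2^0, giving 2 unpaired electrons.

2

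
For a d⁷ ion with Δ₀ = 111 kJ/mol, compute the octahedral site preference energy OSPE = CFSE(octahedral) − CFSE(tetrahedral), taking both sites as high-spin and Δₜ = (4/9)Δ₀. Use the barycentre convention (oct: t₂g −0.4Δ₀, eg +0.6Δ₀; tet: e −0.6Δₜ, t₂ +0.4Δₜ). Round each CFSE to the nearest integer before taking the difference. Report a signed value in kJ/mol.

-30

Octahedral (high-spin): t2g^5 e_g^2, CFSE = 5(−0.4) + 2(+0.6) = -0.8Δ₀ = -0.8 × 111 = -89 kJ/mol.
Tetrahedral: e^4 t2^3, CFSE = 4(−0.6) + 3(+0.4) = -1.2Δₜ = -1.2 × (4/9) × 111 = -59 kJ/mol.
Subtracting, OSPE = -89 − (-59) = -30 kJ/mol.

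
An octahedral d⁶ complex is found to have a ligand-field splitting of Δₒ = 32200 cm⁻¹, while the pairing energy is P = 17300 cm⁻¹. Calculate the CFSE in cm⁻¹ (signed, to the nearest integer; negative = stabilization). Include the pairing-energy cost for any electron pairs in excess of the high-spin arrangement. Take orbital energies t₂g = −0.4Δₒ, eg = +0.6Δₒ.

Here Δₒ > P (32200 > 17300), so the low-spin state is favoured.
Configuration: t₂g⁶ eg⁰.
Orbital CFSE = -2.4Δₒ = -2.4 × 32200 = -77280 cm⁻¹.
Excess pairs vs high-spin: 3 − 1 = 2; pairing cost = +34600 cm⁻¹.
Net CFSE = -77280 + 34600 = -42680 cm⁻¹.

-42680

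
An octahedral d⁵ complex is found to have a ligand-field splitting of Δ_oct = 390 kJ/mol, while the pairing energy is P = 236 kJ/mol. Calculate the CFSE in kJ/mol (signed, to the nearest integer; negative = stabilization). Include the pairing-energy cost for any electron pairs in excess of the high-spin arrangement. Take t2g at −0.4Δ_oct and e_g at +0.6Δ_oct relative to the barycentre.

Here Δ_oct > P (390 > 236), so the low-spin state is favoured.
Filling d⁵ accordingly: t2g^5 e_g^0.
Orbital CFSE = -2.0Δ_oct = -2.0 × 390 = -780 kJ/mol.
Excess pairs vs high-spin: 2 − 0 = 2; pairing cost = +472 kJ/mol.
Net CFSE = -780 + 472 = -308 kJ/mol.

-308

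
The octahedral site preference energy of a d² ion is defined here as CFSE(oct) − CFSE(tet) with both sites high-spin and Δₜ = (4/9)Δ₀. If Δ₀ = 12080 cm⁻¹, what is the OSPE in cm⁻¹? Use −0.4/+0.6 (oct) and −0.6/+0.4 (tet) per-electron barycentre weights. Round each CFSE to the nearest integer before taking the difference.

-3221

Octahedral (high-spin): t₂g² eg⁰, CFSE = 2(−0.4) + 0(+0.6) = -0.8Δ₀ = -0.8 × 12080 = -9664 cm⁻¹.
Tetrahedral: e² t₂⁰, CFSE = 2(−0.6) + 0(+0.4) = -1.2Δₜ = -1.2 × (4/9) × 12080 = -6443 cm⁻¹.
Subtracting, OSPE = -9664 − (-6443) = -3221 cm⁻¹.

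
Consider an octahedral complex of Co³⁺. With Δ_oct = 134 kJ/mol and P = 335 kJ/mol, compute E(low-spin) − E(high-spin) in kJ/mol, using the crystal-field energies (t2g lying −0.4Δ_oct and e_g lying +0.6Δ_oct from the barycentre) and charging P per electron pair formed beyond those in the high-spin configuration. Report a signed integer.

Co is in group 9, so Co³⁺ is d⁶ (9 − 3 = 6).
High-spin d⁶ fills as t2g^4 e_g^2 with CFSE 4(−0.4) + 2(+0.6) = -0.4Δ_oct = -54 kJ/mol.
Low-spin t2g^6 e_g^0 gives -2.4Δ_oct = -322 kJ/mol, but forming 2 extra pairs costs 2P = 670 kJ/mol, so E(LS) = -322 + 670 = 348 kJ/mol.
Thus E(LS) − E(HS) = 402 kJ/mol.

402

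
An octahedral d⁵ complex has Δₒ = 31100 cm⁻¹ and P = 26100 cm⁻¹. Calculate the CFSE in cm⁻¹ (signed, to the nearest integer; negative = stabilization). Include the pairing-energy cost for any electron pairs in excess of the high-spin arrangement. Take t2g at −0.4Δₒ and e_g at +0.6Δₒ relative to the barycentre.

Here Δₒ > P (31100 > 26100), so the low-spin state is favoured.
That gives t2g^5 e_g^0.
Orbital CFSE = -2.0Δₒ = -2.0 × 31100 = -62200 cm⁻¹.
Excess pairs vs high-spin: 2 − 0 = 2; pairing cost = +52200 cm⁻¹.
Net CFSE = -62200 + 52200 = -10000 cm⁻¹.

-10000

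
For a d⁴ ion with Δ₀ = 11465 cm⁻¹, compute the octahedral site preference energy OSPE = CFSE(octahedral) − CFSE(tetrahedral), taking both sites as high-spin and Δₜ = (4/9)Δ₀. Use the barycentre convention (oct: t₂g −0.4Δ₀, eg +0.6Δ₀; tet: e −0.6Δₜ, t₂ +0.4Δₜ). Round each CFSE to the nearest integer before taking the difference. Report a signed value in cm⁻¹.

-4841

Octahedral high-spin t2g^3 e_g^1: CFSE = -0.6 × 11465 = -6879 cm⁻¹.
Tetrahedral: e^2 t2^2, CFSE = 2(−0.6) + 2(+0.4) = -0.4Δₜ = -0.4 × (4/9) × 11465 = -2038 cm⁻¹.
OSPE = -6879 − (-2038) = -4841 cm⁻¹.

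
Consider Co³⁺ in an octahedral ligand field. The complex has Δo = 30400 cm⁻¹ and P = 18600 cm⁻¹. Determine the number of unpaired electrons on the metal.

Group 9 minus oxidation state +3 gives a d⁶ configuration for Co³⁺.
Δo > P, so pairing is preferred: the ground state is low-spin.
Configuration: t₂g⁶ eg⁰.
Unpaired electrons: 0.

0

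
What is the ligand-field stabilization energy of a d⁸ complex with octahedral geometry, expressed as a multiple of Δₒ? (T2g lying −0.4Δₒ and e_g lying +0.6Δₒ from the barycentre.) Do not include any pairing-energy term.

-1.2 Δₒ

Configuration: t2g^6 e_g^2.
CFSE = 6(-0.4Δₒ) + 2(0.6Δₒ) = -2.4Δₒ + 1.2Δₒ = -1.2Δₒ.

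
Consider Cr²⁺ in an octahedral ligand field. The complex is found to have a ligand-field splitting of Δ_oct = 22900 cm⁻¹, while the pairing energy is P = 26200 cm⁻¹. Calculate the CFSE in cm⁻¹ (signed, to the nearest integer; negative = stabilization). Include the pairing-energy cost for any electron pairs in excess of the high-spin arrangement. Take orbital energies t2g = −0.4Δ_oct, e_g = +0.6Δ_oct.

-13740

Cr²⁺: group 6, so d-count = 6 − 2 = 4.
With Δ_oct < P the complex is high-spin.
Filling d⁴ accordingly: t2g^3 e_g^1.
Orbital CFSE = -0.6Δ_oct = -0.6 × 22900 = -13740 cm⁻¹.
High-spin has no excess pairs, so no pairing correction applies.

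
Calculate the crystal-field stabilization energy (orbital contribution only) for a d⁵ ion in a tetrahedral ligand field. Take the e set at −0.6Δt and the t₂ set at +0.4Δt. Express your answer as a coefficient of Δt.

0.0 Δt

Tetrahedral splitting is small, so the complex is high-spin.
Configuration: e² t₂³.
CFSE = 2(-0.6Δt) + 3(0.4Δt) = -1.2Δt + 1.2Δt = 0.0Δt.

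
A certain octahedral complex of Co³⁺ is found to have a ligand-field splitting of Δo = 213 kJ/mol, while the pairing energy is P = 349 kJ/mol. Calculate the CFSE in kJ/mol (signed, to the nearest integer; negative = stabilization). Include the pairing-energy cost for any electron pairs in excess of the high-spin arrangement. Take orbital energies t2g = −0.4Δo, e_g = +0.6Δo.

Co³⁺: group 9, so d-count = 9 − 3 = 6.
Here Δo < P (213 < 349), so the high-spin state is favoured.
Filling d⁶ accordingly: t2g^4 e_g^2.
Orbital CFSE = -0.4Δo = -0.4 × 213 = -85 kJ/mol.
High-spin has no excess pairs, so no pairing correction applies.

-85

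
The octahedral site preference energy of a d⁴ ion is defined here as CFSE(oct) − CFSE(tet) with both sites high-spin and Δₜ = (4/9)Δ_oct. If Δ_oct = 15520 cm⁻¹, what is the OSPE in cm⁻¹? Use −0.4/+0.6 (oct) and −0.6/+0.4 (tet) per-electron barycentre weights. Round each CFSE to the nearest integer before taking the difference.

In an octahedral site d⁴ (HS) is t₂g³ eg¹, giving CFSE(oct) = -0.6Δ_oct = -9312 cm⁻¹.
Tetrahedral e² t₂² gives -0.4Δₜ = -0.4 × (4/9) × 15520 = -2759 cm⁻¹.
OSPE = -9312 − (-2759) = -6553 cm⁻¹.

-6553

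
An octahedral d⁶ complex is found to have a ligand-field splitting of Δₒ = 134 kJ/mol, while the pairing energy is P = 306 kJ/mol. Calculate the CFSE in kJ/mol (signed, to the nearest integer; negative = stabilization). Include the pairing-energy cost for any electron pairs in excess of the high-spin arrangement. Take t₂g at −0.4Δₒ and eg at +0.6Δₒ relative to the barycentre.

-54

With Δₒ < P the complex is high-spin.
Filling d⁶ accordingly: t₂g⁴ eg².
Orbital CFSE = -0.4Δₒ = -0.4 × 134 = -54 kJ/mol.
High-spin has no excess pairs, so no pairing correction applies.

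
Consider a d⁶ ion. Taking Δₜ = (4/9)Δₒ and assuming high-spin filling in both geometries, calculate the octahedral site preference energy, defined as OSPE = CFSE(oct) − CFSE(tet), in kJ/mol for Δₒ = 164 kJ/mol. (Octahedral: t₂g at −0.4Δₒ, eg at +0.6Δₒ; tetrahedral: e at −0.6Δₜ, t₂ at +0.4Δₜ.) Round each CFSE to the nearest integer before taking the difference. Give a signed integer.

-22

Octahedral (high-spin): t₂g⁴ eg², CFSE = 4(−0.4) + 2(+0.6) = -0.4Δₒ = -0.4 × 164 = -66 kJ/mol.
In a tetrahedral site the filling is e³ t₂³: CFSE(tet) = -0.6Δₜ = -0.6 × (4/9)(164) = -44 kJ/mol.
OSPE = -66 − (-44) = -22 kJ/mol.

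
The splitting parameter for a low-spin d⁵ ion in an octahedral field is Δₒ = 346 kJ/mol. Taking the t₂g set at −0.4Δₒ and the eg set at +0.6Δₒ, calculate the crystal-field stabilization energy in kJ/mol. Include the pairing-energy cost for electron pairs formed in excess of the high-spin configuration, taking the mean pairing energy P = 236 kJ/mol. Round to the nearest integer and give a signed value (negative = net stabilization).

The d⁵ electrons fill as t₂g⁵ eg⁰.
CFSE(orbital) = 5×(-0.4Δₒ) + 0×(0.6Δₒ) = -2.0Δₒ; with Δₒ = 346 kJ/mol that is -692 kJ/mol.
Relative to high-spin t₂g³ eg² (0 paired), the low-spin configuration has 2 additional pairs, contributing +2 × 236 = +472 kJ/mol.
Net CFSE = -692 + 472 = -220 kJ/mol.

-220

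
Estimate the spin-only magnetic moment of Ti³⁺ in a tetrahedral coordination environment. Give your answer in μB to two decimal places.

1.73 μB

Ti sits in group 4; removing 3 electrons leaves Ti³⁺ with 4 − 3 = 1 d electrons.
With tetrahedral geometry the complex is necessarily high-spin.
Configuration: e^1 t2^0 → 1 unpaired electron.
μ(spin-only) = √[1(1+2)] = √3 ≈ 1.73 μB.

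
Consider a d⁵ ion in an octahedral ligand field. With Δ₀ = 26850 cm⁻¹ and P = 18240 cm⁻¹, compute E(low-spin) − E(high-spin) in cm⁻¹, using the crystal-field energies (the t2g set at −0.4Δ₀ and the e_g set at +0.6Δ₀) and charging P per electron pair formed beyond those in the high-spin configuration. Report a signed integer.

High-spin d⁵ fills as t2g^3 e_g^2 with CFSE 3(−0.4) + 2(+0.6) = 0.0Δ₀ = 0 cm⁻¹.
Low-spin: t2g^5 e_g^0, orbital CFSE = -2.0Δ₀ = -53700 cm⁻¹; plus 2 excess pairs × P = +36480 cm⁻¹; total -17220 cm⁻¹.
The difference is -17220 − (0) = -17220 cm⁻¹, so low-spin lies lower.

-17220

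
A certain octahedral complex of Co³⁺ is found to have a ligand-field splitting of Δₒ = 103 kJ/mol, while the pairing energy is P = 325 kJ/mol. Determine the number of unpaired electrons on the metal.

Co is in group 9, so Co³⁺ is d⁶ (9 − 3 = 6).
Δₒ < P, so pairing is avoided: the ground state is high-spin.
That gives t2g^4 e_g^2.
Unpaired electrons: 4.

4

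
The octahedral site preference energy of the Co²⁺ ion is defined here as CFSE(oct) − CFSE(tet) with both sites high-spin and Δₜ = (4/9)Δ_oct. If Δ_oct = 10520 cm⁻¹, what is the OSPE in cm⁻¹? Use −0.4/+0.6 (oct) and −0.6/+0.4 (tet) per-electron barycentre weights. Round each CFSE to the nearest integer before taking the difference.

-2805

Co sits in group 9; removing 2 electrons leaves Co²⁺ with 9 − 2 = 7 d electrons.
In an octahedral site d⁷ (HS) is t₂g⁵ eg², giving CFSE(oct) = -0.8Δ_oct = -8416 cm⁻¹.
In a tetrahedral site the filling is e⁴ t₂³: CFSE(tet) = -1.2Δₜ = -1.2 × (4/9)(10520) = -5611 cm⁻¹.
Subtracting, OSPE = -8416 − (-5611) = -2805 cm⁻¹.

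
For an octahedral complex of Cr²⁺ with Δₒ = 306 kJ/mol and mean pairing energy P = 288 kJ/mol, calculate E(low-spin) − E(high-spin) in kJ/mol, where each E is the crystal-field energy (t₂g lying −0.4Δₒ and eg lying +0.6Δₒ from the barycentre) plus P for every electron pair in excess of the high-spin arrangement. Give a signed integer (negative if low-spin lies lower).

Cr²⁺: group 6, so d-count = 6 − 2 = 4.
In the high-spin limit (t₂g³ eg¹) the orbital term is -0.6Δₒ = -184 kJ/mol, with no excess pairing.
Low-spin t₂g⁴ eg⁰ gives -1.6Δₒ = -490 kJ/mol, but forming 1 extra pair costs 1P = 288 kJ/mol, so E(LS) = -490 + 288 = -202 kJ/mol.
E(LS) − E(HS) = -202 − (-184) = -18 kJ/mol.

-18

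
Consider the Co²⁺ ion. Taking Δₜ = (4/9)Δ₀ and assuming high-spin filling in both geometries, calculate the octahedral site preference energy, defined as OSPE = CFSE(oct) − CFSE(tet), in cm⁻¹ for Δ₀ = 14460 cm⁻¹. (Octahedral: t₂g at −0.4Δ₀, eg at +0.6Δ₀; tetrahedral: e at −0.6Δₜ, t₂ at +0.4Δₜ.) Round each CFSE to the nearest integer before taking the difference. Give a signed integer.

Co²⁺: group 9, so d-count = 9 − 2 = 7.
In an octahedral site d⁷ (HS) is t₂g⁵ eg², giving CFSE(oct) = -0.8Δ₀ = -11568 cm⁻¹.
Tetrahedral: e⁴ t₂³, CFSE = 4(−0.6) + 3(+0.4) = -1.2Δₜ = -1.2 × (4/9) × 14460 = -7712 cm⁻¹.
OSPE = -11568 − (-7712) = -3856 cm⁻¹.

-3856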